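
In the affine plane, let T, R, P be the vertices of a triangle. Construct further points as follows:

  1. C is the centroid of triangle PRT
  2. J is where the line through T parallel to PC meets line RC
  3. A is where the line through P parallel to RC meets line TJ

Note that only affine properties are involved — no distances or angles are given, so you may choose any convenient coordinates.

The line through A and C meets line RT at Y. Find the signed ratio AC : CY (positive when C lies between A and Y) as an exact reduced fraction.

Set T = (0, 0), R = (1, 0), P = (0, 1); any affine frame gives the same invariant.
1. C is the centroid of triangle PRT ⇒ C = (1/3, 1/3)
2. J is where the line through T parallel to PC meets line RC ⇒ J = (-1/3, 2/3)
3. A is where the line through P parallel to RC meets line TJ ⇒ A = (-2/3, 4/3)
line AC meets RT at Y = (2/3, 0)
C = A + t·(Y−A) with t = 3/4, so AC:CY = 3/4:1/4

AC:CY = 3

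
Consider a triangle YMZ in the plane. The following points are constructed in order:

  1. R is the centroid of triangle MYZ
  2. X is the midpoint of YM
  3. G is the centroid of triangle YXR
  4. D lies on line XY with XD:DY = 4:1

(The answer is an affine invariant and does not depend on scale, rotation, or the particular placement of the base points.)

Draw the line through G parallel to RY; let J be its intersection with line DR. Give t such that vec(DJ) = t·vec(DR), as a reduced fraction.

Assign Y = (0, 0), M = (1, 0), Z = (0, 1) — the answer is frame-independent, so this choice is without loss of generality.
1. R is the centroid of triangle MYZ ⇒ R = (1/3, 1/3)
2. X is the midpoint of YM ⇒ X = (1/2, 0)
3. G is the centroid of triangle YXR ⇒ G = (5/18, 1/9)
4. D lies on line XY with XD:DY = 4:1 ⇒ D = (1/10, 0)
through G parallel to RY: direction (-1/3, -1/3); meets DR at J = (-1/18, -2/9)
J = D + t·(R−D) with t = -2/3

t = -2/3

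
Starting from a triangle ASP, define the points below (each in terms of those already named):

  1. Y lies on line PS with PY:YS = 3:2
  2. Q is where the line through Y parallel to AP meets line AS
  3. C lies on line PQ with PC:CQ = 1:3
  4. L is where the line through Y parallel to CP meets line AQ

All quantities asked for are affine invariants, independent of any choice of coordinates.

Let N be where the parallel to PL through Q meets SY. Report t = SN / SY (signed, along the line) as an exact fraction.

Choose coordinates A = (0, 0), S = (1, 0), P = (0, 1).
1. Y lies on line PS with PY:YS = 3:2 ⇒ Y = (3/5, 2/5)
2. Q is where the line through Y parallel to AP meets line AS ⇒ Q = (3/5, 0)
3. C lies on line PQ with PC:CQ = 1:3 ⇒ C = (3/20, 3/4)
4. L is where the line through Y parallel to CP meets line AQ ⇒ L = (21/25, 0)
through Q parallel to PL: direction (21/25, -1); meets SY at N = (-3/2, 5/2)
N = S + t·(Y−S) with t = 25/4

t = 25/4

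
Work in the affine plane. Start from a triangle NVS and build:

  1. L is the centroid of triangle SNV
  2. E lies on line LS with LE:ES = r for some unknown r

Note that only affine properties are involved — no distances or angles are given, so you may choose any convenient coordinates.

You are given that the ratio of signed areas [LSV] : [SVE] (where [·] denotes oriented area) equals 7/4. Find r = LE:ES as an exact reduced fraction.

r = 3/4

Choose coordinates N = (0, 0), V = (1, 0), S = (0, 1).
1. L is the centroid of triangle SNV ⇒ L = (1/3, 1/3)
2. With LE:ES = r, write λ = r/(r+1) so E = L + λ·(S−L); E is affine-linear in λ
Every point depending on E is an affine combination of E and λ-independent points, so each such coordinate is linear in λ; the λ² term in each signed area is a multiple of (S−L)×(S−L) = 0, so 2·[LSV] and 2·[SVE] are each linear in λ. Evaluating at λ=0 and λ=1:
  2·[LSV] = -1/3,   2·[SVE] = 1/3·λ − 1/3
So [LSV]:[SVE] = (-1/3) / (1/3·λ − 1/3). Setting this equal to 7/4:
  -1/3 = 7/4·(1/3·λ − 1/3)  ⇒  λ = 3/7
Then r = λ/(1−λ) = (3/7)/(4/7) = 3/4. Check: with r = 3/4, E = (4/21, 13/21) and [LSV]:[SVE] = 7/4 as required.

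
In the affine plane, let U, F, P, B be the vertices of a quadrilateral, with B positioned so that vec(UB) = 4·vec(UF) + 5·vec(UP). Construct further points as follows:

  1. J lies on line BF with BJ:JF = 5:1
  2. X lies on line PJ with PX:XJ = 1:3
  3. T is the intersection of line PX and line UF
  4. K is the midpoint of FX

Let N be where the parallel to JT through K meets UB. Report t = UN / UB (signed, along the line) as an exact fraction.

Choose coordinates U = (0, 0), F = (1, 0), P = (0, 1), B = (4, 5).
1. J lies on line BF with BJ:JF = 5:1 ⇒ J = (3/2, 5/6)
2. X lies on line PJ with PX:XJ = 1:3 ⇒ X = (3/8, 23/24)
3. T is the intersection of line PX and line UF ⇒ T = (9, 0)
4. K is the midpoint of FX ⇒ K = (11/16, 23/48)
through K parallel to JT: direction (15/2, -5/6); meets UB at N = (20/49, 25/49)
N = U + t·(B−U) with t = 5/49

t = 5/49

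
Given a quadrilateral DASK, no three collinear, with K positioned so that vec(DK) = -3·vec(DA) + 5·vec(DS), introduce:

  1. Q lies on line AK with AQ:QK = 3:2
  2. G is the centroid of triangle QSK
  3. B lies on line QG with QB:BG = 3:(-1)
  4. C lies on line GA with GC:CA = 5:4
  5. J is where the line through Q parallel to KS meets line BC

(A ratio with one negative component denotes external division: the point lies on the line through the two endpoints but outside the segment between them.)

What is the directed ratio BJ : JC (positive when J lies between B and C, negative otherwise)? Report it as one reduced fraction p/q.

Assign D = (0, 0), A = (1, 0), S = (0, 1), K = (-3, 5) — the answer is frame-independent, so this choice is without loss of generality.
1. Q lies on line AK with AQ:QK = 3:2 ⇒ Q = (-7/5, 3)
2. G is the centroid of triangle QSK ⇒ G = (-22/15, 3)
3. B lies on line QG with QB:BG = 3:(-1) ⇒ B = (-3/2, 3)
4. C lies on line GA with GC:CA = 5:4 ⇒ C = (-13/135, 4/3)
5. J is where the line through Q parallel to KS meets line BC ⇒ J = (-487/830, 159/83)
J = B + t·(C−B) with t = 54/83, so BJ:JC = t:(1−t) = 54/83:29/83

BJ:JC = 54/29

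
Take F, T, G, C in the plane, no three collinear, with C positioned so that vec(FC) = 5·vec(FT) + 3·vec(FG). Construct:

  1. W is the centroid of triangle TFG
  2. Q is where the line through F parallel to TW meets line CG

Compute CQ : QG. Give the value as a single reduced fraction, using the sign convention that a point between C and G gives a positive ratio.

Set F = (0, 0), T = (1, 0), G = (0, 1), C = (5, 3); any affine frame gives the same invariant.
1. W is the centroid of triangle TFG ⇒ W = (1/3, 1/3)
2. Q is where the line through F parallel to TW meets line CG ⇒ Q = (-10/9, 5/9)
Q = C + t·(G−C) with t = 11/9, so CQ:QG = t:(1−t) = 11/9:-2/9

CQ:QG = -11/2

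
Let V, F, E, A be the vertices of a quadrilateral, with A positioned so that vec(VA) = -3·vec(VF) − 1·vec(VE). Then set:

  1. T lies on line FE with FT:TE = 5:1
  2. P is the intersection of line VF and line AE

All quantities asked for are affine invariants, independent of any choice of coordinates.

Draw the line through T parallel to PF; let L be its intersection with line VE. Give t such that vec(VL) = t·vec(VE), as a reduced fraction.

t = 5/6

Assign V = (0, 0), F = (1, 0), E = (0, 1), A = (-3, -1) — the answer is frame-independent, so this choice is without loss of generality.
1. T lies on line FE with FT:TE = 5:1 ⇒ T = (1/6, 5/6)
2. P is the intersection of line VF and line AE ⇒ P = (-3/2, 0)
through T parallel to PF: direction (5/2, 0); meets VE at L = (0, 5/6)
L = V + t·(E−V) with t = 5/6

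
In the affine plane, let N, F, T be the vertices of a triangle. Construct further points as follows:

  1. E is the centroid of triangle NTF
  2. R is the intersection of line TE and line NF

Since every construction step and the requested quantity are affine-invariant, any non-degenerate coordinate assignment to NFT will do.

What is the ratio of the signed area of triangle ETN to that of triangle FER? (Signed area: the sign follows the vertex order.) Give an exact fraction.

Set N = (0, 0), F = (1, 0), T = (0, 1); any affine frame gives the same invariant.
1. E is the centroid of triangle NTF ⇒ E = (1/3, 1/3)
2. R is the intersection of line TE and line NF ⇒ R = (1/2, 0)
2·[ETN] = 1/3, 2·[FER] = 1/6
[ETN]:[FER] = 1/3:1/6 = 2

[ETN]:[FER] = 2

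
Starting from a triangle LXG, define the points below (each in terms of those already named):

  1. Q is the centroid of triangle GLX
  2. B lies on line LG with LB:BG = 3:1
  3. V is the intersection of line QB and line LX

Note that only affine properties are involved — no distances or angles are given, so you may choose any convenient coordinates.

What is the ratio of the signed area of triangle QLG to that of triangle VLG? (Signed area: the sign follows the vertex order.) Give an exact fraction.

Assign L = (0, 0), X = (1, 0), G = (0, 1) — the answer is frame-independent, so this choice is without loss of generality.
1. Q is the centroid of triangle GLX ⇒ Q = (1/3, 1/3)
2. B lies on line LG with LB:BG = 3:1 ⇒ B = (0, 3/4)
3. V is the intersection of line QB and line LX ⇒ V = (3/5, 0)
2·[QLG] = -1/3, 2·[VLG] = -3/5
[QLG]:[VLG] = -1/3:-3/5 = 5/9

[QLG]:[VLG] = 5/9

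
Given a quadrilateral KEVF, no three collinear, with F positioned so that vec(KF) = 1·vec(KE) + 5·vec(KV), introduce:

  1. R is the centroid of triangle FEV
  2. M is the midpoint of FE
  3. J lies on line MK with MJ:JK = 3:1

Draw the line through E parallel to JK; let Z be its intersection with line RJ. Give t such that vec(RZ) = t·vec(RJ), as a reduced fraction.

Set K = (0, 0), E = (1, 0), V = (0, 1), F = (1, 5); any affine frame gives the same invariant.
1. R is the centroid of triangle FEV ⇒ R = (2/3, 2)
2. M is the midpoint of FE ⇒ M = (1, 5/2)
3. J lies on line MK with MJ:JK = 3:1 ⇒ J = (1/4, 5/8)
through E parallel to JK: direction (-1/4, -5/8); meets RJ at Z = (-23/8, -155/16)
Z = R + t·(J−R) with t = 17/2

t = 17/2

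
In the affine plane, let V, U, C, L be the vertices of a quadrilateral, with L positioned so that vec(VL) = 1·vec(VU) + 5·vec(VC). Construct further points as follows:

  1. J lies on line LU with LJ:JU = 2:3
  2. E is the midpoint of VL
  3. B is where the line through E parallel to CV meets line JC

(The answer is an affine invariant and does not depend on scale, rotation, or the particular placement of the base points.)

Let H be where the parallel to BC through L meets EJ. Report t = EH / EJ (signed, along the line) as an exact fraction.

Assign V = (0, 0), U = (1, 0), C = (0, 1), L = (1, 5) — the answer is frame-independent, so this choice is without loss of generality.
1. J lies on line LU with LJ:JU = 2:3 ⇒ J = (1, 3)
2. E is the midpoint of VL ⇒ E = (1/2, 5/2)
3. B is where the line through E parallel to CV meets line JC ⇒ B = (1/2, 2)
through L parallel to BC: direction (-1/2, -1); meets EJ at H = (-1, 1)
H = E + t·(J−E) with t = -3

t = -3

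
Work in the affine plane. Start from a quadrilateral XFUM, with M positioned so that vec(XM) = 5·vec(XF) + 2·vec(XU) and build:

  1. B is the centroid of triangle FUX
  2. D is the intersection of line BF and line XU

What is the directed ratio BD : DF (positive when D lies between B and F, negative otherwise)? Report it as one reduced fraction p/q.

Assign X = (0, 0), F = (1, 0), U = (0, 1), M = (5, 2) — the answer is frame-independent, so this choice is without loss of generality.
1. B is the centroid of triangle FUX ⇒ B = (1/3, 1/3)
2. D is the intersection of line BF and line XU ⇒ D = (0, 1/2)
D = B + t·(F−B) with t = -1/2, so BD:DF = t:(1−t) = -1/2:3/2

BD:DF = -1/3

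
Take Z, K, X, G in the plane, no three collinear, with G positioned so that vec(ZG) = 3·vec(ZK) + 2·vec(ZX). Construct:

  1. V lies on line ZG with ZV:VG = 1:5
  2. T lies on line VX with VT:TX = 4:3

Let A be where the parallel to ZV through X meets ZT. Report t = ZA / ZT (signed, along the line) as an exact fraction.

t = 7/4

Set Z = (0, 0), K = (1, 0), X = (0, 1), G = (3, 2); any affine frame gives the same invariant.
1. V lies on line ZG with ZV:VG = 1:5 ⇒ V = (1/2, 1/3)
2. T lies on line VX with VT:TX = 4:3 ⇒ T = (3/14, 5/7)
through X parallel to ZV: direction (1/2, 1/3); meets ZT at A = (3/8, 5/4)
A = Z + t·(T−Z) with t = 7/4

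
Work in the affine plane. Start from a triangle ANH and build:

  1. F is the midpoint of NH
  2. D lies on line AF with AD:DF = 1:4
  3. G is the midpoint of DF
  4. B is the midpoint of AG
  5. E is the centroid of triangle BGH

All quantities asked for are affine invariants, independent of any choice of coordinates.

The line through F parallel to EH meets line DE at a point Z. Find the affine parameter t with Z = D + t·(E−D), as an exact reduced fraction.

Set A = (0, 0), N = (1, 0), H = (0, 1); any affine frame gives the same invariant.
1. F is the midpoint of NH ⇒ F = (1/2, 1/2)
2. D lies on line AF with AD:DF = 1:4 ⇒ D = (1/10, 1/10)
3. G is the midpoint of DF ⇒ G = (3/10, 3/10)
4. B is the midpoint of AG ⇒ B = (3/20, 3/20)
5. E is the centroid of triangle BGH ⇒ E = (3/20, 29/60)
through F parallel to EH: direction (-3/20, 31/60); meets DE at Z = (13/50, 199/150)
Z = D + t·(E−D) with t = 16/5

t = 16/5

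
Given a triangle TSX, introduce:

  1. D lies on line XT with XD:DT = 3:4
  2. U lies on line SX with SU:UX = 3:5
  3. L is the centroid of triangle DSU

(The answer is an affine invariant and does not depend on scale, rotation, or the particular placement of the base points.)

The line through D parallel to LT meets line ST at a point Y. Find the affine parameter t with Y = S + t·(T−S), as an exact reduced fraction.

Assign T = (0, 0), S = (1, 0), X = (0, 1) — the answer is frame-independent, so this choice is without loss of generality.
1. D lies on line XT with XD:DT = 3:4 ⇒ D = (0, 4/7)
2. U lies on line SX with SU:UX = 3:5 ⇒ U = (5/8, 3/8)
3. L is the centroid of triangle DSU ⇒ L = (13/24, 53/168)
through D parallel to LT: direction (-13/24, -53/168); meets ST at Y = (-52/53, 0)
Y = S + t·(T−S) with t = 105/53

t = 105/53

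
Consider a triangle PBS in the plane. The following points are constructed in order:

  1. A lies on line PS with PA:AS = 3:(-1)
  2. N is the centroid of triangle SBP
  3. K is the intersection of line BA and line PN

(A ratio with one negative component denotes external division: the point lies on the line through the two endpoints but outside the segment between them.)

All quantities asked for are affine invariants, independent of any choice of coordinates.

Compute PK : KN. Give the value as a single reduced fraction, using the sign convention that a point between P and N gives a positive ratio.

Assign P = (0, 0), B = (1, 0), S = (0, 1) — the answer is frame-independent, so this choice is without loss of generality.
1. A lies on line PS with PA:AS = 3:(-1) ⇒ A = (0, 3/2)
2. N is the centroid of triangle SBP ⇒ N = (1/3, 1/3)
3. K is the intersection of line BA and line PN ⇒ K = (3/5, 3/5)
K = P + t·(N−P) with t = 9/5, so PK:KN = t:(1−t) = 9/5:-4/5

PK:KN = -9/4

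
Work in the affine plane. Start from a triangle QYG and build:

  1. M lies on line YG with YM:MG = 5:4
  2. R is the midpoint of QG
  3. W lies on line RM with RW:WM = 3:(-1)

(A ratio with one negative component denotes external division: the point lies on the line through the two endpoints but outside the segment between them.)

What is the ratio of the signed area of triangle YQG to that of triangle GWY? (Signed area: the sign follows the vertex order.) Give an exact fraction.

[YQG]:[GWY] = 4

Choose coordinates Q = (0, 0), Y = (1, 0), G = (0, 1).
1. M lies on line YG with YM:MG = 5:4 ⇒ M = (4/9, 5/9)
2. R is the midpoint of QG ⇒ R = (0, 1/2)
3. W lies on line RM with RW:WM = 3:(-1) ⇒ W = (2/3, 7/12)
2·[YQG] = -1, 2·[GWY] = -1/4
[YQG]:[GWY] = -1:-1/4 = 4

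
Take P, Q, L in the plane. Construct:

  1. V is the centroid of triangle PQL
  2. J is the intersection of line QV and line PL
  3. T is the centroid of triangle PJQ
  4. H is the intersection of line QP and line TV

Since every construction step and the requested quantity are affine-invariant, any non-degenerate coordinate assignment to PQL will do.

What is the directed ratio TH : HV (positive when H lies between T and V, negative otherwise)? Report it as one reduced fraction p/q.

TH:HV = -1/2

Set P = (0, 0), Q = (1, 0), L = (0, 1); any affine frame gives the same invariant.
1. V is the centroid of triangle PQL ⇒ V = (1/3, 1/3)
2. J is the intersection of line QV and line PL ⇒ J = (0, 1/2)
3. T is the centroid of triangle PJQ ⇒ T = (1/3, 1/6)
4. H is the intersection of line QP and line TV ⇒ H = (1/3, 0)
H = T + t·(V−T) with t = -1, so TH:HV = t:(1−t) = -1:2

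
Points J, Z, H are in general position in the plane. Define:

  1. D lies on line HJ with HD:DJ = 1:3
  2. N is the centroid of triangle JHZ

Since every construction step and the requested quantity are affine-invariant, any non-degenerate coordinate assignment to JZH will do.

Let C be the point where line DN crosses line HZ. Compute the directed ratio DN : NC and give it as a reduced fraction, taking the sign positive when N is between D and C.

DN:NC = -1/4

Choose coordinates J = (0, 0), Z = (1, 0), H = (0, 1).
1. D lies on line HJ with HD:DJ = 1:3 ⇒ D = (0, 3/4)
2. N is the centroid of triangle JHZ ⇒ N = (1/3, 1/3)
line DN meets HZ at C = (-1, 2)
N = D + t·(C−D) with t = -1/3, so DN:NC = -1/3:4/3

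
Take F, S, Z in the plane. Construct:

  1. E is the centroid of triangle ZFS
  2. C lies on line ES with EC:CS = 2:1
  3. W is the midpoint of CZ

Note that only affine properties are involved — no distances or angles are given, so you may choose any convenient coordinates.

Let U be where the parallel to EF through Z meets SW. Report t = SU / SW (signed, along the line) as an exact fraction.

Assign F = (0, 0), S = (1, 0), Z = (0, 1) — the answer is frame-independent, so this choice is without loss of generality.
1. E is the centroid of triangle ZFS ⇒ E = (1/3, 1/3)
2. C lies on line ES with EC:CS = 2:1 ⇒ C = (7/9, 1/9)
3. W is the midpoint of CZ ⇒ W = (7/18, 5/9)
through Z parallel to EF: direction (-1/3, -1/3); meets SW at U = (-1/21, 20/21)
U = S + t·(W−S) with t = 12/7

t = 12/7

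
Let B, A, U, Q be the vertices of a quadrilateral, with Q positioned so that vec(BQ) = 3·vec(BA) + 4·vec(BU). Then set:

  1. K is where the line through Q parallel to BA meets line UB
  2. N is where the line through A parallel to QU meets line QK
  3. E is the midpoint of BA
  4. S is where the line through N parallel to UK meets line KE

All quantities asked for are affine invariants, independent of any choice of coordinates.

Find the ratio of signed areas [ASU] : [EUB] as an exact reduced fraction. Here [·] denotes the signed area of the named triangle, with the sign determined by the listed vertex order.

[ASU]:[EUB] = -64

Assign B = (0, 0), A = (1, 0), U = (0, 1), Q = (3, 4) — the answer is frame-independent, so this choice is without loss of generality.
1. K is where the line through Q parallel to BA meets line UB ⇒ K = (0, 4)
2. N is where the line through A parallel to QU meets line QK ⇒ N = (5, 4)
3. E is the midpoint of BA ⇒ E = (1/2, 0)
4. S is where the line through N parallel to UK meets line KE ⇒ S = (5, -36)
2·[ASU] = -32, 2·[EUB] = 1/2
[ASU]:[EUB] = -32:1/2 = -64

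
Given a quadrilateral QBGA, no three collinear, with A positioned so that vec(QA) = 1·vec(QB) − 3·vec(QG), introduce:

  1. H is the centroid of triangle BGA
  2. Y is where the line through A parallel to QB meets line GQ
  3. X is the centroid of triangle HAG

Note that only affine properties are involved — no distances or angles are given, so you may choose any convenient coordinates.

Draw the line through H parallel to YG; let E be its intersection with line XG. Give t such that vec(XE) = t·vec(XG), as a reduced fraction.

Choose coordinates Q = (0, 0), B = (1, 0), G = (0, 1), A = (1, -3).
1. H is the centroid of triangle BGA ⇒ H = (2/3, -2/3)
2. Y is where the line through A parallel to QB meets line GQ ⇒ Y = (0, -3)
3. X is the centroid of triangle HAG ⇒ X = (5/9, -8/9)
through H parallel to YG: direction (0, 4); meets XG at E = (2/3, -19/15)
E = X + t·(G−X) with t = -1/5

t = -1/5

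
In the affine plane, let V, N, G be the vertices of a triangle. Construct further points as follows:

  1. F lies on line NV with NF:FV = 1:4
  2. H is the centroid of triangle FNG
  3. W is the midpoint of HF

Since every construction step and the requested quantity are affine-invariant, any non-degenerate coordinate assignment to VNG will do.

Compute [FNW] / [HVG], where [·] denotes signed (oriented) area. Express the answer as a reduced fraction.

[FNW]:[HVG] = -1/18

Work in coordinates with V = (0, 0), N = (1, 0), G = (0, 1).
1. F lies on line NV with NF:FV = 1:4 ⇒ F = (4/5, 0)
2. H is the centroid of triangle FNG ⇒ H = (3/5, 1/3)
3. W is the midpoint of HF ⇒ W = (7/10, 1/6)
2·[FNW] = 1/30, 2·[HVG] = -3/5
[FNW]:[HVG] = 1/30:-3/5 = -1/18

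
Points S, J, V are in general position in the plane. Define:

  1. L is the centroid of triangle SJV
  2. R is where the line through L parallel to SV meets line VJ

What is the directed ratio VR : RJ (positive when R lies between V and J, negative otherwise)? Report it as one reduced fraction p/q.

Work in coordinates with S = (0, 0), J = (1, 0), V = (0, 1).
1. L is the centroid of triangle SJV ⇒ L = (1/3, 1/3)
2. R is where the line through L parallel to SV meets line VJ ⇒ R = (1/3, 2/3)
R = V + t·(J−V) with t = 1/3, so VR:RJ = t:(1−t) = 1/3:2/3

VR:RJ = 1/2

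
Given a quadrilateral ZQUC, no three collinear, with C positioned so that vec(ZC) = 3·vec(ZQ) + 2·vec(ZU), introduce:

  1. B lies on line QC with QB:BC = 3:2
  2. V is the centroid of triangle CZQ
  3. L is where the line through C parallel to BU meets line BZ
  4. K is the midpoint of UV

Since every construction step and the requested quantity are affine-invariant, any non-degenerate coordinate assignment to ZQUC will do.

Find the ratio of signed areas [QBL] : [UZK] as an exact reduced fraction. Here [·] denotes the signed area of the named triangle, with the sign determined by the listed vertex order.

Choose coordinates Z = (0, 0), Q = (1, 0), U = (0, 1), C = (3, 2).
1. B lies on line QC with QB:BC = 3:2 ⇒ B = (11/5, 6/5)
2. V is the centroid of triangle CZQ ⇒ V = (4/3, 2/3)
3. L is where the line through C parallel to BU meets line BZ ⇒ L = (19/5, 114/55)
4. K is the midpoint of UV ⇒ K = (2/3, 5/6)
2·[QBL] = -48/55, 2·[UZK] = 2/3
[QBL]:[UZK] = -48/55:2/3 = -72/55

[QBL]:[UZK] = -72/55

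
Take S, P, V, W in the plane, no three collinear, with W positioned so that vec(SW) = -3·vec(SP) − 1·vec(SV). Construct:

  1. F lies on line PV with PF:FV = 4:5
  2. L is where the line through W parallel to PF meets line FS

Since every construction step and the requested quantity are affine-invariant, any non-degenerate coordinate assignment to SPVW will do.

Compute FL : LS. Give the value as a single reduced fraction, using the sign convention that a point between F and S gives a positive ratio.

Choose coordinates S = (0, 0), P = (1, 0), V = (0, 1), W = (-3, -1).
1. F lies on line PV with PF:FV = 4:5 ⇒ F = (5/9, 4/9)
2. L is where the line through W parallel to PF meets line FS ⇒ L = (-20/9, -16/9)
L = F + t·(S−F) with t = 5, so FL:LS = t:(1−t) = 5:-4

FL:LS = -5/4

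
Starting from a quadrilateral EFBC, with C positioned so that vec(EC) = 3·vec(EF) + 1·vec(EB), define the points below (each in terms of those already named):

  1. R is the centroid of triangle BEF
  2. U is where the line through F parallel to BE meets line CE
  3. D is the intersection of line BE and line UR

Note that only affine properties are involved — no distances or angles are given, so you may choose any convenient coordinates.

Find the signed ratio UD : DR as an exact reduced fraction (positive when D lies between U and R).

UD:DR = -3

Assign E = (0, 0), F = (1, 0), B = (0, 1), C = (3, 1) — the answer is frame-independent, so this choice is without loss of generality.
1. R is the centroid of triangle BEF ⇒ R = (1/3, 1/3)
2. U is where the line through F parallel to BE meets line CE ⇒ U = (1, 1/3)
3. D is the intersection of line BE and line UR ⇒ D = (0, 1/3)
D = U + t·(R−U) with t = 3/2, so UD:DR = t:(1−t) = 3/2:-1/2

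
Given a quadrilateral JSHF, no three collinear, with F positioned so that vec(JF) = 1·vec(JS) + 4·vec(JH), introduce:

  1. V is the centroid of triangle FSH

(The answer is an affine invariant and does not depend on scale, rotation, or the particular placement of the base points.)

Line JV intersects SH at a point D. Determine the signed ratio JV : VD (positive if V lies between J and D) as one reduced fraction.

Assign J = (0, 0), S = (1, 0), H = (0, 1), F = (1, 4) — the answer is frame-independent, so this choice is without loss of generality.
1. V is the centroid of triangle FSH ⇒ V = (2/3, 5/3)
line JV meets SH at D = (2/7, 5/7)
V = J + t·(D−J) with t = 7/3, so JV:VD = 7/3:-4/3

JV:VD = -7/4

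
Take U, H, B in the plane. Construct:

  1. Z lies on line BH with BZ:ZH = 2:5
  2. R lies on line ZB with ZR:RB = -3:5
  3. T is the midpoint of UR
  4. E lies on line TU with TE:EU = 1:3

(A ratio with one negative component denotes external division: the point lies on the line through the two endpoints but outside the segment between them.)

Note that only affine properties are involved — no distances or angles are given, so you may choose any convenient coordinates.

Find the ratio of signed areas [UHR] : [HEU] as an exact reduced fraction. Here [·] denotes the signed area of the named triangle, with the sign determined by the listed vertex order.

[UHR]:[HEU] = 8/3

Work in coordinates with U = (0, 0), H = (1, 0), B = (0, 1).
1. Z lies on line BH with BZ:ZH = 2:5 ⇒ Z = (2/7, 5/7)
2. R lies on line ZB with ZR:RB = -3:5 ⇒ R = (5/7, 2/7)
3. T is the midpoint of UR ⇒ T = (5/14, 1/7)
4. E lies on line TU with TE:EU = 1:3 ⇒ E = (15/56, 3/28)
2·[UHR] = 2/7, 2·[HEU] = 3/28
[UHR]:[HEU] = 2/7:3/28 = 8/3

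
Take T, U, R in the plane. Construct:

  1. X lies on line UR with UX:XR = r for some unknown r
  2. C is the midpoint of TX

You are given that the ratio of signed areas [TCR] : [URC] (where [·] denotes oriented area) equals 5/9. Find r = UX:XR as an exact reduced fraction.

r = 4/5

Choose coordinates T = (0, 0), U = (1, 0), R = (0, 1).
1. With UX:XR = r, write λ = r/(r+1) so X = U + λ·(R−U); X is affine-linear in λ
2. C is the midpoint of TX ⇒ C is an affine combination of earlier points and hence also affine-linear in λ
Every point depending on X is an affine combination of X and λ-independent points, so each such coordinate is linear in λ; the λ² term in each signed area is a multiple of (R−U)×(R−U) = 0, so 2·[TCR] and 2·[URC] are each linear in λ. Evaluating at λ=0 and λ=1:
  2·[TCR] = -1/2·λ + 1/2,   2·[URC] = 1/2
So [TCR]:[URC] = (-1/2·λ + 1/2) / (1/2). Setting this equal to 5/9:
  -1/2·λ + 1/2 = 5/9·(1/2)  ⇒  λ = 4/9
Then r = λ/(1−λ) = (4/9)/(5/9) = 4/5. Check: with r = 4/5, X = (5/9, 4/9) and [TCR]:[URC] = 5/9 as required.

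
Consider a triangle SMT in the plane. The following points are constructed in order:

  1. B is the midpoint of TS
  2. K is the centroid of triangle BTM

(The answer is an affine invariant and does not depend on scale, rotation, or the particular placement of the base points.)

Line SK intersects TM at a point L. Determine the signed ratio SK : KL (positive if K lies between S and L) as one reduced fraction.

SK:KL = 5

Assign S = (0, 0), M = (1, 0), T = (0, 1) — the answer is frame-independent, so this choice is without loss of generality.
1. B is the midpoint of TS ⇒ B = (0, 1/2)
2. K is the centroid of triangle BTM ⇒ K = (1/3, 1/2)
line SK meets TM at L = (2/5, 3/5)
K = S + t·(L−S) with t = 5/6, so SK:KL = 5/6:1/6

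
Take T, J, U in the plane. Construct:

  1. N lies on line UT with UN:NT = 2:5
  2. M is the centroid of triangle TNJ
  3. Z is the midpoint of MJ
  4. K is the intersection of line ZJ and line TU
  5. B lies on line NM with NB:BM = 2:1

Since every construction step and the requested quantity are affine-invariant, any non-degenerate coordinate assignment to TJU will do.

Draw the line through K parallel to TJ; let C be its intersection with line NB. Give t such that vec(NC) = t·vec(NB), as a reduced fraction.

t = 9/8

Work in coordinates with T = (0, 0), J = (1, 0), U = (0, 1).
1. N lies on line UT with UN:NT = 2:5 ⇒ N = (0, 5/7)
2. M is the centroid of triangle TNJ ⇒ M = (1/3, 5/21)
3. Z is the midpoint of MJ ⇒ Z = (2/3, 5/42)
4. K is the intersection of line ZJ and line TU ⇒ K = (0, 5/14)
5. B lies on line NM with NB:BM = 2:1 ⇒ B = (2/9, 25/63)
through K parallel to TJ: direction (1, 0); meets NB at C = (1/4, 5/14)
C = N + t·(B−N) with t = 9/8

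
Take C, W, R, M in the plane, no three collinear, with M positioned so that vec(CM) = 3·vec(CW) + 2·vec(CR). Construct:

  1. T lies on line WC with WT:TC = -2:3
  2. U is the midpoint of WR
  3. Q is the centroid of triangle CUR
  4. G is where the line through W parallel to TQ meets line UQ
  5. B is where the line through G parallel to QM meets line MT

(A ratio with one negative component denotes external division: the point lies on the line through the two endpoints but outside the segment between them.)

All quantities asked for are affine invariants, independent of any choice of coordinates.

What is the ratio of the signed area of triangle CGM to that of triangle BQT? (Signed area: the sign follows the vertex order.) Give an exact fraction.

Set C = (0, 0), W = (1, 0), R = (0, 1), M = (3, 2); any affine frame gives the same invariant.
1. T lies on line WC with WT:TC = -2:3 ⇒ T = (3, 0)
2. U is the midpoint of WR ⇒ U = (1/2, 1/2)
3. Q is the centroid of triangle CUR ⇒ Q = (1/6, 1/2)
4. G is where the line through W parallel to TQ meets line UQ ⇒ G = (-11/6, 1/2)
5. B is where the line through G parallel to QM meets line MT ⇒ B = (3, 52/17)
2·[CGM] = -31/6, 2·[BQT] = 26/3
[CGM]:[BQT] = -31/6:26/3 = -31/52

[CGM]:[BQT] = -31/52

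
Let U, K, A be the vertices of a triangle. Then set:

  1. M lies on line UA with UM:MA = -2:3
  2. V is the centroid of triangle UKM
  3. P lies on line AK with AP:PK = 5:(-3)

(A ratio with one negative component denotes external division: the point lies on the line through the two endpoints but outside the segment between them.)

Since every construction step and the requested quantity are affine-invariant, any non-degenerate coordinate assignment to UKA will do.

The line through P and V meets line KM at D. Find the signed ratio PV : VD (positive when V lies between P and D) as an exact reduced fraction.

PV:VD = -31/4

Work in coordinates with U = (0, 0), K = (1, 0), A = (0, 1).
1. M lies on line UA with UM:MA = -2:3 ⇒ M = (0, -2)
2. V is the centroid of triangle UKM ⇒ V = (1/3, -2/3)
3. P lies on line AK with AP:PK = 5:(-3) ⇒ P = (5/2, -3/2)
line PV meets KM at D = (19/31, -24/31)
V = P + t·(D−P) with t = 31/27, so PV:VD = 31/27:-4/27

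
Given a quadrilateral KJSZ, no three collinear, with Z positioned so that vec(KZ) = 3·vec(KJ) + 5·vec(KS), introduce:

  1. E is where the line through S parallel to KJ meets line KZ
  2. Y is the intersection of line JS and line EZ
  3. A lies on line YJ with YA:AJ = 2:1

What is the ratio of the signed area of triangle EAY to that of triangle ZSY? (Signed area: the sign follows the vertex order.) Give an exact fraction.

[EAY]:[ZSY] = -2/21

Choose coordinates K = (0, 0), J = (1, 0), S = (0, 1), Z = (3, 5).
1. E is where the line through S parallel to KJ meets line KZ ⇒ E = (3/5, 1)
2. Y is the intersection of line JS and line EZ ⇒ Y = (3/8, 5/8)
3. A lies on line YJ with YA:AJ = 2:1 ⇒ A = (19/24, 5/24)
2·[EAY] = -1/4, 2·[ZSY] = 21/8
[EAY]:[ZSY] = -1/4:21/8 = -2/21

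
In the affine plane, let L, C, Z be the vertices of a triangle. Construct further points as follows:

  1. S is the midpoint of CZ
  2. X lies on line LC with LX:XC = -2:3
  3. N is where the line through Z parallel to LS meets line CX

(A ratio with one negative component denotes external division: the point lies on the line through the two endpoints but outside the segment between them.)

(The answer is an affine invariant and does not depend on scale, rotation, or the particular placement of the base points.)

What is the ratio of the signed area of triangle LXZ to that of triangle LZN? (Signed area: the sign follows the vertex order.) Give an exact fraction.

[LXZ]:[LZN] = -2

Assign L = (0, 0), C = (1, 0), Z = (0, 1) — the answer is frame-independent, so this choice is without loss of generality.
1. S is the midpoint of CZ ⇒ S = (1/2, 1/2)
2. X lies on line LC with LX:XC = -2:3 ⇒ X = (-2, 0)
3. N is where the line through Z parallel to LS meets line CX ⇒ N = (-1, 0)
2·[LXZ] = -2, 2·[LZN] = 1
[LXZ]:[LZN] = -2:1 = -2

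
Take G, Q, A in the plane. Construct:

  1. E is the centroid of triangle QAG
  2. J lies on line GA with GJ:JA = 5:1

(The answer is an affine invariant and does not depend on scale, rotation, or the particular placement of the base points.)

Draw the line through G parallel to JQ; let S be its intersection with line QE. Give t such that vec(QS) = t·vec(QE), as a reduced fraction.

t = 15/4

Work in coordinates with G = (0, 0), Q = (1, 0), A = (0, 1).
1. E is the centroid of triangle QAG ⇒ E = (1/3, 1/3)
2. J lies on line GA with GJ:JA = 5:1 ⇒ J = (0, 5/6)
through G parallel to JQ: direction (1, -5/6); meets QE at S = (-3/2, 5/4)
S = Q + t·(E−Q) with t = 15/4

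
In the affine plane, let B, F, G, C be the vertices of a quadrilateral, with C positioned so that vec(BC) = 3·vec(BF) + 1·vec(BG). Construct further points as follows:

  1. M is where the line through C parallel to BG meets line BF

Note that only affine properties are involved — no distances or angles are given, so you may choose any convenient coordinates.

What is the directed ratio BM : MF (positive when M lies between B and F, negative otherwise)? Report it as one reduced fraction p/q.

BM:MF = -3/2

Set B = (0, 0), F = (1, 0), G = (0, 1), C = (3, 1); any affine frame gives the same invariant.
1. M is where the line through C parallel to BG meets line BF ⇒ M = (3, 0)
M = B + t·(F−B) with t = 3, so BM:MF = t:(1−t) = 3:-2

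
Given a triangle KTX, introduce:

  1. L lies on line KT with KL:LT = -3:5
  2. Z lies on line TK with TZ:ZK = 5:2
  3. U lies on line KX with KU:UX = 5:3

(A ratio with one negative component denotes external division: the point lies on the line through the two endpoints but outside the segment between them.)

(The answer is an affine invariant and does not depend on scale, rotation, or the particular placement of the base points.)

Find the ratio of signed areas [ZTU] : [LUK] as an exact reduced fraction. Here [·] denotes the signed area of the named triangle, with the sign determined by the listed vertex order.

[ZTU]:[LUK] = -10/21

Set K = (0, 0), T = (1, 0), X = (0, 1); any affine frame gives the same invariant.
1. L lies on line KT with KL:LT = -3:5 ⇒ L = (-3/2, 0)
2. Z lies on line TK with TZ:ZK = 5:2 ⇒ Z = (2/7, 0)
3. U lies on line KX with KU:UX = 5:3 ⇒ U = (0, 5/8)
2·[ZTU] = 25/56, 2·[LUK] = -15/16
[ZTU]:[LUK] = 25/56:-15/16 = -10/21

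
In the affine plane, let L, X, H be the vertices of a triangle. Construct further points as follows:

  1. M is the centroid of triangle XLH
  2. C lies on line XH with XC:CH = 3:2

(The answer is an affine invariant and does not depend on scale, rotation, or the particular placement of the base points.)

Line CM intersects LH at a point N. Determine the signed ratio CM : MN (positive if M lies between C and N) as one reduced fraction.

Assign L = (0, 0), X = (1, 0), H = (0, 1) — the answer is frame-independent, so this choice is without loss of generality.
1. M is the centroid of triangle XLH ⇒ M = (1/3, 1/3)
2. C lies on line XH with XC:CH = 3:2 ⇒ C = (2/5, 3/5)
line CM meets LH at N = (0, -1)
M = C + t·(N−C) with t = 1/6, so CM:MN = 1/6:5/6

CM:MN = 1/5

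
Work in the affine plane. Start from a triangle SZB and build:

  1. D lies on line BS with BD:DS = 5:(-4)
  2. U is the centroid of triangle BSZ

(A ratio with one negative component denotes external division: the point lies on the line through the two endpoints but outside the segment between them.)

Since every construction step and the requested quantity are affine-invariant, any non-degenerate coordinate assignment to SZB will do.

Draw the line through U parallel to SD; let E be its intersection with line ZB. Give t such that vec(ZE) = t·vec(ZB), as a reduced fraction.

Work in coordinates with S = (0, 0), Z = (1, 0), B = (0, 1).
1. D lies on line BS with BD:DS = 5:(-4) ⇒ D = (0, -4)
2. U is the centroid of triangle BSZ ⇒ U = (1/3, 1/3)
through U parallel to SD: direction (0, -4); meets ZB at E = (1/3, 2/3)
E = Z + t·(B−Z) with t = 2/3

t = 2/3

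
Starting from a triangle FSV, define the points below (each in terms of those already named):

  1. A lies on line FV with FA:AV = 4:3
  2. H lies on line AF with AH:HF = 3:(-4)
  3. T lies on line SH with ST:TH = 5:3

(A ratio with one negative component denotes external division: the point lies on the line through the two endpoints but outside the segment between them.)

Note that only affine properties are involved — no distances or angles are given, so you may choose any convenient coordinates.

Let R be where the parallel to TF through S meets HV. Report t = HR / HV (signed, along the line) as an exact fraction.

t = 128/27

Set F = (0, 0), S = (1, 0), V = (0, 1); any affine frame gives the same invariant.
1. A lies on line FV with FA:AV = 4:3 ⇒ A = (0, 4/7)
2. H lies on line AF with AH:HF = 3:(-4) ⇒ H = (0, 16/7)
3. T lies on line SH with ST:TH = 5:3 ⇒ T = (3/8, 10/7)
through S parallel to TF: direction (-3/8, -10/7); meets HV at R = (0, -80/21)
R = H + t·(V−H) with t = 128/27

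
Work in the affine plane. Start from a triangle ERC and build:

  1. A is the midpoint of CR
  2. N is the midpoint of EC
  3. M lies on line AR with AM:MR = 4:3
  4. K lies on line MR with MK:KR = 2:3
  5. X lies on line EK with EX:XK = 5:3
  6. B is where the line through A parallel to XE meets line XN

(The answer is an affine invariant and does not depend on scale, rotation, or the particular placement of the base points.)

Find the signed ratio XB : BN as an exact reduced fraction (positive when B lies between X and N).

XB:BN = 52/9

Work in coordinates with E = (0, 0), R = (1, 0), C = (0, 1).
1. A is the midpoint of CR ⇒ A = (1/2, 1/2)
2. N is the midpoint of EC ⇒ N = (0, 1/2)
3. M lies on line AR with AM:MR = 4:3 ⇒ M = (11/14, 3/14)
4. K lies on line MR with MK:KR = 2:3 ⇒ K = (61/70, 9/70)
5. X lies on line EK with EX:XK = 5:3 ⇒ X = (61/112, 9/112)
6. B is where the line through A parallel to XE meets line XN ⇒ B = (9/112, 2993/6832)
B = X + t·(N−X) with t = 52/61, so XB:BN = t:(1−t) = 52/61:9/61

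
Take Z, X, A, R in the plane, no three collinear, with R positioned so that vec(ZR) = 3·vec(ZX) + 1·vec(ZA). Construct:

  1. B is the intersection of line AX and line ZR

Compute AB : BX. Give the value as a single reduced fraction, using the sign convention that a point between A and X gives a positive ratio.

AB:BX = 3

Choose coordinates Z = (0, 0), X = (1, 0), A = (0, 1), R = (3, 1).
1. B is the intersection of line AX and line ZR ⇒ B = (3/4, 1/4)
B = A + t·(X−A) with t = 3/4, so AB:BX = t:(1−t) = 3/4:1/4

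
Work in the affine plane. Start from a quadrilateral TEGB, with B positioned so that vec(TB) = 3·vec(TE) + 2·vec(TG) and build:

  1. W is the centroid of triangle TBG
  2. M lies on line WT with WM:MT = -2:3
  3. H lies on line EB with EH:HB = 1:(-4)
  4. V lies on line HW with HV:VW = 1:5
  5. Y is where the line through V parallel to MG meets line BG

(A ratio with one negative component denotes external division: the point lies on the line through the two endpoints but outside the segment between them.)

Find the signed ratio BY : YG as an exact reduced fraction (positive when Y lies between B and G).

Set T = (0, 0), E = (1, 0), G = (0, 1), B = (3, 2); any affine frame gives the same invariant.
1. W is the centroid of triangle TBG ⇒ W = (1, 1)
2. M lies on line WT with WM:MT = -2:3 ⇒ M = (3, 3)
3. H lies on line EB with EH:HB = 1:(-4) ⇒ H = (1/3, -2/3)
4. V lies on line HW with HV:VW = 1:5 ⇒ V = (4/9, -7/18)
5. Y is where the line through V parallel to MG meets line BG ⇒ Y = (91/18, 145/54)
Y = B + t·(G−B) with t = -37/54, so BY:YG = t:(1−t) = -37/54:91/54

BY:YG = -37/91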